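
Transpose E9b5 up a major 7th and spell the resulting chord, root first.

D♯ F𝄪 A C♯ E♯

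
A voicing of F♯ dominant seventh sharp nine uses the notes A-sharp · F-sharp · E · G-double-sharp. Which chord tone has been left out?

C-sharp

The full F♯ dominant seventh sharp nine chord is F-sharp, A-sharp, C-sharp, E, G-double-sharp.
Comparing with the voicing, the perfect 5th (5th) — C-sharp — is absent.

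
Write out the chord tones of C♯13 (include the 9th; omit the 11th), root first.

C# E# G# B D# A#

C♯13 is a dominant thirteenth built on C#.
root → C#
3rd (major 3rd) → E#
5th (perfect 5th) → G#
7th (minor 7th) → B
9th (major 9th) → D#
13th (major 13th) → A#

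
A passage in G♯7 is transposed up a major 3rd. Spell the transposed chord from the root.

A major 3rd up from G# is B#, so the new chord is B# dominant seventh.
root → B#
3rd (major 3rd) → D##
5th (perfect 5th) → F##
7th (minor 7th) → A#

B# – D## – F## – A#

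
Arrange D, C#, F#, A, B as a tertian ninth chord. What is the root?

B

Stacking in thirds gives B – D – F# – A – C#, so B is the root — B minor ninth.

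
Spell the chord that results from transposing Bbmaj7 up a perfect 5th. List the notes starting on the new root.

F  A  C  E

A perfect 5th up from Bb is F, so the new chord is F major seventh.
- root: F
- major 3rd: A
- perfect 5th: C
- major 7th: E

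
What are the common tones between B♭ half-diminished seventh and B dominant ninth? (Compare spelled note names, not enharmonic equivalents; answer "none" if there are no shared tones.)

B♭ half-diminished seventh: B-flat D-flat F-flat A-flat
B dominant ninth: B D-sharp F-sharp A C-sharp
Common to both → none.

none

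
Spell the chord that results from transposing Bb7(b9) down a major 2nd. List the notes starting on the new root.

A major 2nd down from B♭ is A♭, so the new chord is A♭ dominant seventh flat nine.
Root: A♭
Major 3rd (3rd): C
Perfect 5th (5th): E♭
Minor 7th (7th): G♭
Minor 9th (9th): B𝄫

A♭, C, E♭, G♭, B𝄫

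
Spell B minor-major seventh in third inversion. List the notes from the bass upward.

A#  B  D  F#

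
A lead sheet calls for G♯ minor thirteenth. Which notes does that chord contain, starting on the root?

G♯ minor thirteenth is a minor thirteenth built on G#.
Root: G#
Minor 3rd (3rd): B
Perfect 5th (5th): D#
Minor 7th (7th): F#
Major 9th (9th): A#
Perfect 11th (11th): C#
Major 13th (13th): E#

G#, B, D#, F#, A#, C#, E#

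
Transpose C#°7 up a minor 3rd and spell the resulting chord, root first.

A minor 3rd up from C# is E, so the new chord is E diminished seventh.
- root: E
- minor 3rd: G
- diminished 5th: Bb
- diminished 7th: Db

E G Bb Db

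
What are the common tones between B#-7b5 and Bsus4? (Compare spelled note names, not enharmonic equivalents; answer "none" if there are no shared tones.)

F♯

B#-7b5: B♯ D♯ F♯ A♯
Bsus4: B E F♯
Common to both → F♯.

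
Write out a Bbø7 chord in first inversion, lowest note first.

Bbø7 = Bb–Db–Fb–Ab; first inversion → third (Db) lowest.

Db, Fb, Ab, Bb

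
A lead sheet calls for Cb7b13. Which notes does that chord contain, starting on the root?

C♭, E♭, G♭, B𝄫, A𝄫

Root C♭, quality dominant seventh flat thirteen:
Root: C♭
Major 3rd (3rd): E♭
Perfect 5th (5th): G♭
Minor 7th (7th): B𝄫
Minor 13th (13th): A𝄫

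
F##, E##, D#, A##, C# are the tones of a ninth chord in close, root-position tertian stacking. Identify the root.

Arranged so that each adjacent pair is a third by letter name: D# – F## – A## – C# – E##.
The bottom of that stack, D#, is the root (this is D# dominant seventh sharp nine sharp five).

D#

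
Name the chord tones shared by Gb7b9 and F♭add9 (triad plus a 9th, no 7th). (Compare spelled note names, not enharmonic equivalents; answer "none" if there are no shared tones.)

Gb, Fb

Gb7b9: Gb Bb Db Fb Abb
F♭add9: Fb Ab Cb Gb
Common to both → Gb, Fb.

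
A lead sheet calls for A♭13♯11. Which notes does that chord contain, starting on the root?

Ab, C, Eb, Gb, Bb, D, F

A♭13♯11 is a dominant thirteenth sharp eleven built on Ab.
root → Ab
3rd (major 3rd) → C
5th (perfect 5th) → Eb
7th (minor 7th) → Gb
9th (major 9th) → Bb
11th (augmented 11th) → D
13th (major 13th) → F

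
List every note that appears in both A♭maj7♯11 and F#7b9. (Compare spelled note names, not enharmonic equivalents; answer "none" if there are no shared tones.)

G

A♭maj7♯11: Ab C Eb G D
F#7b9: F# A# C# E G
Common to both → G.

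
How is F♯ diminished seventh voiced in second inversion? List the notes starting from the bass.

F♯ diminished seventh = F-sharp–A–C–E-flat; second inversion → fifth (C) lowest.

C – E-flat – F-sharp – A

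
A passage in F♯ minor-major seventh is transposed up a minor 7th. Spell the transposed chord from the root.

A minor 7th up from F# is E, so the new chord is E minor-major seventh.
E — root
G — minor 3rd
B — perfect 5th
D# — major 7th

E, G, B, D#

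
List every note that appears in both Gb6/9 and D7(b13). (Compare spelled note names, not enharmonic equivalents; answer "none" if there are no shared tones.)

Bb

Gb6/9 = Gb, Bb, Db, Eb, Ab.
D7(b13) = D, F#, A, C, Bb.
Shared: Bb.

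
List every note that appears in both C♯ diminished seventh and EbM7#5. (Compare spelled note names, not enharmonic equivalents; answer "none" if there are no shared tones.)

C♯ diminished seventh: C# E G Bb
EbM7#5: Eb G B D
Common to both → G.

G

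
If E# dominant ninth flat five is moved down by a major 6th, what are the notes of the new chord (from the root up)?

A major 6th down from E-sharp is G-sharp, so the new chord is G-sharp dominant ninth flat five.
root → G-sharp
3rd (major 3rd) → B-sharp
5th (diminished 5th) → D
7th (minor 7th) → F-sharp
9th (major 9th) → A-sharp

G-sharp, B-sharp, D, F-sharp, A-sharp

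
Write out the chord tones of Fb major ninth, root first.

F-flat, A-flat, C-flat, E-flat, G-flat

Fb major ninth is a major ninth built on F-flat.
- root: F-flat
- major 3rd: A-flat
- perfect 5th: C-flat
- major 7th: E-flat
- major 9th: G-flat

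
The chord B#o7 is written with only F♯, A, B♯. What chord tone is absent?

D♯

B#o7 = B♯, D♯, F♯, A. The voicing lacks the 3rd (minor 3rd), D♯.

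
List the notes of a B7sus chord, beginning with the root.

B, E, F#, A

Root B, quality dominant seventh suspended fourth:
root → B
4th (perfect 4th) → E
5th (perfect 5th) → F#
7th (minor 7th) → A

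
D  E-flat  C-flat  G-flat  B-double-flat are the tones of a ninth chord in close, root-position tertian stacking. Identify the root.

C-flat

Arranged so that each adjacent pair is a third by letter name: C-flat – E-flat – G-flat – B-double-flat – D.
The bottom of that stack, C-flat, is the root (this is C-flat dominant seventh sharp nine).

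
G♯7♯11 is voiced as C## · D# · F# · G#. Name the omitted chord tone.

The full G♯7♯11 chord is G#, B#, D#, F#, C##.
Comparing with the voicing, the major 3rd (3rd) — B# — is absent.

B#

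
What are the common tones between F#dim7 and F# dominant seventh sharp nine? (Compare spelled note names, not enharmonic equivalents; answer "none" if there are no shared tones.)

F#dim7: F# A C Eb
F# dominant seventh sharp nine: F# A# C# E G##
Common to both → F#.

F#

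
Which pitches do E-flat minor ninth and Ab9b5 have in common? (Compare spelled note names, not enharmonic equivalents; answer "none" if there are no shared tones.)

Gb  Bb

E-flat minor ninth: Eb Gb Bb Db F
Ab9b5: Ab C Ebb Gb Bb
Common to both → Gb, Bb.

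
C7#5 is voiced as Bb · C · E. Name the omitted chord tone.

G#

C7#5 = C, E, G#, Bb. The voicing lacks the 5th (augmented 5th), G#.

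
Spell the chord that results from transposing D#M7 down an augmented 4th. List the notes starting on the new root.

A – C# – E – G#

D# down an augmented 4th → A. New chord: A major seventh.
Root: A
Major 3rd (3rd): C#
Perfect 5th (5th): E
Major 7th (7th): G#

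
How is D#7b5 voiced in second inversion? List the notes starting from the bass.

A – C# – D# – F##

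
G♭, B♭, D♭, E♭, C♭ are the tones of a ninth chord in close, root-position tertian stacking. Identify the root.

Arranged so that each adjacent pair is a third by letter name: C♭ – E♭ – G♭ – B♭ – D♭.
The bottom of that stack, C♭, is the root (this is C♭ major ninth).

C♭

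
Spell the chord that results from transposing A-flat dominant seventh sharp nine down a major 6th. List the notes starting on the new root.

A major 6th down from Ab is Cb, so the new chord is Cb dominant seventh sharp nine.
- root: Cb
- major 3rd: Eb
- perfect 5th: Gb
- minor 7th: Bbb
- augmented 9th: D

Cb, Eb, Gb, Bbb, D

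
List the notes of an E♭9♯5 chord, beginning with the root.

Eb  G  B  Db  F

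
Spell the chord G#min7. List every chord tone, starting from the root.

Root G#, quality minor seventh:
root → G#
3rd (minor 3rd) → B
5th (perfect 5th) → D#
7th (minor 7th) → F#

G# – B – D# – F#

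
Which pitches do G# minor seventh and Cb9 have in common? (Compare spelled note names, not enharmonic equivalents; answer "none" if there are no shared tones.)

none

G# minor seventh = G♯, B, D♯, F♯.
Cb9 = C♭, E♭, G♭, B𝄫, D♭.
Shared: none.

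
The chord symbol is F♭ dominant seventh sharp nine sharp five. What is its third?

A-flat

Root of F♭ dominant seventh sharp nine sharp five = F-flat. The 3rd is a major 3rd: F-flat up a major 3rd → A-flat.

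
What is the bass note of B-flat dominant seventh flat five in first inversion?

D

B-flat dominant seventh flat five in root position is B-flat–D–F-flat–A-flat.
First inversion places the third in the bass, which is D.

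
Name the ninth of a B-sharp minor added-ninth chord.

Root of B-sharp minor added-ninth = B#. The 9th is a major 9th: B# up a major 9th → C##.

C##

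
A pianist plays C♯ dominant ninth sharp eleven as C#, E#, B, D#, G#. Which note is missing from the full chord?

C♯ dominant ninth sharp eleven = C#, E#, G#, B, D#, F##. The voicing lacks the 11th (augmented 11th), F##.

F##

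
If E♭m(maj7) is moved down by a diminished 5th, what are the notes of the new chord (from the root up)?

A, C, E, G#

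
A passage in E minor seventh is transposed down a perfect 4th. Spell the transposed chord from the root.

E down a perfect 4th → B. New chord: B minor seventh.
root → B
3rd (minor 3rd) → D
5th (perfect 5th) → F-sharp
7th (minor 7th) → A

B – D – F-sharp – A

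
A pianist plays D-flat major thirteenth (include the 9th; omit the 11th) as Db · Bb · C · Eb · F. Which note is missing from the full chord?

Ab

D-flat major thirteenth = Db, F, Ab, C, Eb, Bb. The voicing lacks the 5th (perfect 5th), Ab.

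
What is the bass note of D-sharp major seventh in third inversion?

C##

D-sharp major seventh = D#–F##–A#–C##. Third inversion → seventh in the bass = C##.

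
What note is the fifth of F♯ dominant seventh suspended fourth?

Root of F♯ dominant seventh suspended fourth = F-sharp. The 5th is a perfect 5th: F-sharp up a perfect 5th → C-sharp.

C-sharp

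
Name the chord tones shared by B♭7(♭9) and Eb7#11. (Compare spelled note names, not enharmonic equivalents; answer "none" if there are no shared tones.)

Bb

B♭7(♭9) = Bb, D, F, Ab, Cb.
Eb7#11 = Eb, G, Bb, Db, A.
Shared: Bb.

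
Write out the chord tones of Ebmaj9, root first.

Ebmaj9: major ninth on Eb.
- root: Eb
- major 3rd: G
- perfect 5th: Bb
- major 7th: D
- major 9th: F

Eb G Bb D F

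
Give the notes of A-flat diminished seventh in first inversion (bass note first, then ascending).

A-flat diminished seventh = Ab–Cb–Ebb–Gbb; first inversion → third (Cb) lowest.

Cb  Ebb  Gbb  Ab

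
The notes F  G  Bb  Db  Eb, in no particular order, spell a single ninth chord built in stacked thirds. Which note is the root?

Eb

Arranged so that each adjacent pair is a third by letter name: Eb – G – Bb – Db – F.
The bottom of that stack, Eb, is the root (this is Eb dominant ninth).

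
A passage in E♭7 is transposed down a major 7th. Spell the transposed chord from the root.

F♭  A♭  C♭  E𝄫

A major 7th down from E♭ is F♭, so the new chord is F♭ dominant seventh.
root → F♭
3rd (major 3rd) → A♭
5th (perfect 5th) → C♭
7th (minor 7th) → E𝄫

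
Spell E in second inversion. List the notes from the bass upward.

B E G#

In root position, E is E–G#–B.
Second inversion puts the fifth (B) in the bass.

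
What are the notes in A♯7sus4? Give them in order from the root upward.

A♯ D♯ E♯ G♯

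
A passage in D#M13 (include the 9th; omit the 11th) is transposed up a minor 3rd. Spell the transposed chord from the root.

F♯, A♯, C♯, E♯, G♯, D♯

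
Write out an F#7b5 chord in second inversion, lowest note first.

C E F# A#

F#7b5 = F#–A#–C–E; second inversion → fifth (C) lowest.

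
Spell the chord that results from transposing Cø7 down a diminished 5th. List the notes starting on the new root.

F♯, A, C, E

Transposed root: C → F♯ (diminished 5th down). So we spell F♯ half-diminished seventh:
root → F♯
3rd (minor 3rd) → A
5th (diminished 5th) → C
7th (minor 7th) → E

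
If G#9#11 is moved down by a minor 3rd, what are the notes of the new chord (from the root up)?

E♯ G𝄪 B♯ D♯ F𝄪 A𝄪

Transposed root: G♯ → E♯ (minor 3rd down). So we spell E♯ dominant ninth sharp eleven:
root → E♯
3rd (major 3rd) → G𝄪
5th (perfect 5th) → B♯
7th (minor 7th) → D♯
9th (major 9th) → F𝄪
11th (augmented 11th) → A𝄪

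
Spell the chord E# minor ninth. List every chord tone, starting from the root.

Root E#, quality minor ninth:
- root: E#
- minor 3rd: G#
- perfect 5th: B#
- minor 7th: D#
- major 9th: F##

E#, G#, B#, D#, F##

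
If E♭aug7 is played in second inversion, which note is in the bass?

E♭aug7 = Eb–G–B–Db. Second inversion → fifth in the bass = B.

B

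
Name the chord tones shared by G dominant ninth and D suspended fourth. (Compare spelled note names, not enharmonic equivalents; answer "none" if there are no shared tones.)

G dominant ninth: G B D F A
D suspended fourth: D G A
Common to both → G, D, A.

G D A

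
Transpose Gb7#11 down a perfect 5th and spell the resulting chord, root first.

G♭ down a perfect 5th → C♭. New chord: C♭ dominant seventh sharp eleven.
C♭ — root
E♭ — major 3rd
G♭ — perfect 5th
B𝄫 — minor 7th
F — augmented 11th

C♭ – E♭ – G♭ – B𝄫 – F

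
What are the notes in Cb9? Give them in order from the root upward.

Cb, Eb, Gb, Bbb, Db

Cb9: dominant ninth on Cb.
- root: Cb
- major 3rd: Eb
- perfect 5th: Gb
- minor 7th: Bbb
- major 9th: Db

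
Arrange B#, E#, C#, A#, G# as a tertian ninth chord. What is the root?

A#

Stacking in thirds gives A# – C# – E# – G# – B#, so A# is the root — A# minor ninth.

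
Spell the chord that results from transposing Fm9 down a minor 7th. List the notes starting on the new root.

G B♭ D F A

A minor 7th down from F is G, so the new chord is G minor ninth.
root → G
3rd (minor 3rd) → B♭
5th (perfect 5th) → D
7th (minor 7th) → F
9th (major 9th) → A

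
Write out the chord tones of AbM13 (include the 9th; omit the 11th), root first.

Ab C Eb G Bb F

AbM13 is a major thirteenth built on Ab.
Ab — root
C — major 3rd
Eb — perfect 5th
G — major 7th
Bb — major 9th
F — major 13th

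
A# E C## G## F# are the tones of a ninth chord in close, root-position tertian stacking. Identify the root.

Stacking in thirds gives F# – A# – C## – E – G##, so F# is the root — F# dominant seventh sharp nine sharp five.

F#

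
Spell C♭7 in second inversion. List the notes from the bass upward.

In root position, C♭7 is C♭–E♭–G♭–B𝄫.
Second inversion puts the fifth (G♭) in the bass.

G♭ B𝄫 C♭ E♭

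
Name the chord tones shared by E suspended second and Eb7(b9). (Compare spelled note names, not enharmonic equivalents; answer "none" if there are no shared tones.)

none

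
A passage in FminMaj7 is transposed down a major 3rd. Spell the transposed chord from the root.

Db, Fb, Ab, C

A major 3rd down from F is Db, so the new chord is Db minor-major seventh.
- root: Db
- minor 3rd: Fb
- perfect 5th: Ab
- major 7th: C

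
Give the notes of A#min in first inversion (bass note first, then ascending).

C# E# A#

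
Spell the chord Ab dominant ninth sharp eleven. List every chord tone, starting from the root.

Ab, C, Eb, Gb, Bb, D

Root Ab, quality dominant ninth sharp eleven:
Root: Ab
Major 3rd (3rd): C
Perfect 5th (5th): Eb
Minor 7th (7th): Gb
Major 9th (9th): Bb
Augmented 11th (11th): D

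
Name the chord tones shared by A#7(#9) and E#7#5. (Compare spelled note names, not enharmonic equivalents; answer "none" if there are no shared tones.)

E#  B##

A#7(#9) = A#, C##, E#, G#, B##.
E#7#5 = E#, G##, B##, D#.
Shared: E#, B##.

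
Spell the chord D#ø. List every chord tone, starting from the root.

D#  F#  A  C#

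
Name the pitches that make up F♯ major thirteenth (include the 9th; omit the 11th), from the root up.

F♯ major thirteenth: major thirteenth on F-sharp.
F-sharp — root
A-sharp — major 3rd
C-sharp — perfect 5th
E-sharp — major 7th
G-sharp — major 9th
D-sharp — major 13th

F-sharp  A-sharp  C-sharp  E-sharp  G-sharp  D-sharp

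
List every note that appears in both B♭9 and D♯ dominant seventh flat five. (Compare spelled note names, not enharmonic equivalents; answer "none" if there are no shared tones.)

none

B♭9 = B♭, D, F, A♭, C.
D♯ dominant seventh flat five = D♯, F𝄪, A, C♯.
Shared: none.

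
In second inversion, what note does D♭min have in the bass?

Ab

D♭min = Db–Fb–Ab. Second inversion → fifth in the bass = Ab.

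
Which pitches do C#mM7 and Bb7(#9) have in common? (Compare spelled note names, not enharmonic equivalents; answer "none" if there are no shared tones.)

C#mM7 = C#, E, G#, B#.
Bb7(#9) = Bb, D, F, Ab, C#.
Shared: C#.

C#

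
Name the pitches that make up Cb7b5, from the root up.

Cb7b5 is a dominant seventh flat five built on Cb.
Cb — root
Eb — major 3rd
Gbb — diminished 5th
Bbb — minor 7th

Cb, Eb, Gbb, Bbb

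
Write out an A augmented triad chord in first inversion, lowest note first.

In root position, A augmented triad is A–C-sharp–E-sharp.
First inversion puts the third (C-sharp) in the bass.

C-sharp  E-sharp  A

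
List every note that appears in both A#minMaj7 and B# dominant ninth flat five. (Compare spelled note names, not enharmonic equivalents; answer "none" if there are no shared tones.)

A#minMaj7: A# C# E# G##
B# dominant ninth flat five: B# D## F# A# C##
Common to both → A#.

A#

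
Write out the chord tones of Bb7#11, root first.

Bb D F Ab E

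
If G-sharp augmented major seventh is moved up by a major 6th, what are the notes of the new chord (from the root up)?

E-sharp, G-double-sharp, B-double-sharp, D-double-sharp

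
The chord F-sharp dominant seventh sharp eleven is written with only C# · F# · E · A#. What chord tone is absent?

F-sharp dominant seventh sharp eleven = F#, A#, C#, E, B#. The voicing lacks the 11th (augmented 11th), B#.

B#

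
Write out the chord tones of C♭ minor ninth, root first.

Root C♭, quality minor ninth:
root → C♭
3rd (minor 3rd) → E𝄫
5th (perfect 5th) → G♭
7th (minor 7th) → B𝄫
9th (major 9th) → D♭

C♭ – E𝄫 – G♭ – B𝄫 – D♭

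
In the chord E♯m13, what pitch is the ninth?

Root of E♯m13 = E♯. The 9th is a major 9th: E♯ up a major 9th → F𝄪.

F𝄪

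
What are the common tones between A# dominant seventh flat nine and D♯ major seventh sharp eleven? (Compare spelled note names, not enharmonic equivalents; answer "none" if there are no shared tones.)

A# dominant seventh flat nine: A-sharp C-double-sharp E-sharp G-sharp B
D♯ major seventh sharp eleven: D-sharp F-double-sharp A-sharp C-double-sharp G-double-sharp
Common to both → A-sharp, C-double-sharp.

A-sharp C-double-sharp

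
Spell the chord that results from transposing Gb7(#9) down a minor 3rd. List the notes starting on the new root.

Eb – G – Bb – Db – F#

A minor 3rd down from Gb is Eb, so the new chord is Eb dominant seventh sharp nine.
- root: Eb
- major 3rd: G
- perfect 5th: Bb
- minor 7th: Db
- augmented 9th: F#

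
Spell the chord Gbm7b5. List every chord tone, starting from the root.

G♭, B𝄫, D𝄫, F♭

Gbm7b5: half-diminished seventh on G♭.
Root: G♭
Minor 3rd (3rd): B𝄫
Diminished 5th (5th): D𝄫
Minor 7th (7th): F♭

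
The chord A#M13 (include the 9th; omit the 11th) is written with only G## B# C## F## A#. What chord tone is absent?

E#

The full A#M13 chord is A#, C##, E#, G##, B#, F##.
Comparing with the voicing, the perfect 5th (5th) — E# — is absent.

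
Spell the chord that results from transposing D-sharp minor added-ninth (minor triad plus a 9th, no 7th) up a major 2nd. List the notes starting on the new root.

Transposed root: D# → E# (major 2nd up). So we spell E# minor added-ninth:
Root: E#
Minor 3rd (3rd): G#
Perfect 5th (5th): B#
Major 9th (9th): F##

E# – G# – B# – F##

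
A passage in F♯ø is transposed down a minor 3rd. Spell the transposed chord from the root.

F# down a minor 3rd → D#. New chord: D# half-diminished seventh.
D# — root
F# — minor 3rd
A — diminished 5th
C# — minor 7th

D# F# A C#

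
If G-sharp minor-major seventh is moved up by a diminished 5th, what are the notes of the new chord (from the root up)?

D  F  A  C-sharp

G-sharp up a diminished 5th → D. New chord: D minor-major seventh.
- root: D
- minor 3rd: F
- perfect 5th: A
- major 7th: C-sharp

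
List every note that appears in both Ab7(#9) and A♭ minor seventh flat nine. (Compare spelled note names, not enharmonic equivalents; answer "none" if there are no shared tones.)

Ab, Eb, Gb

Ab7(#9) = Ab, C, Eb, Gb, B.
A♭ minor seventh flat nine = Ab, Cb, Eb, Gb, Bbb.
Shared: Ab, Eb, Gb.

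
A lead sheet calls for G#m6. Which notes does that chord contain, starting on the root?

G#, B, D#, E#

Root G#, quality minor sixth:
- root: G#
- minor 3rd: B
- perfect 5th: D#
- major 6th: E#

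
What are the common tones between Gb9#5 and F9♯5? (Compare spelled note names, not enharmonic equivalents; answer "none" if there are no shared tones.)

none

Gb9#5: Gb Bb D Fb Ab
F9♯5: F A C# Eb G
Common to both → none.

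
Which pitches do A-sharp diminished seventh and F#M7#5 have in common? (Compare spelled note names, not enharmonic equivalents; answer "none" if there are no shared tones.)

A-sharp diminished seventh: A♯ C♯ E G
F#M7#5: F♯ A♯ C𝄪 E♯
Common to both → A♯.

A♯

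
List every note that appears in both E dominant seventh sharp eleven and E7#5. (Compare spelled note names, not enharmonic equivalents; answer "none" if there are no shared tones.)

E – G♯ – D

E dominant seventh sharp eleven: E G♯ B D A♯
E7#5: E G♯ B♯ D
Common to both → E, G♯, D.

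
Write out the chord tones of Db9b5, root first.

Db, F, Abb, Cb, Eb

Db9b5: dominant ninth flat five on Db.
- root: Db
- major 3rd: F
- diminished 5th: Abb
- minor 7th: Cb
- major 9th: Eb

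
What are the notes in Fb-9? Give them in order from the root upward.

Root F♭, quality minor ninth:
F♭ — root
A𝄫 — minor 3rd
C♭ — perfect 5th
E𝄫 — minor 7th
G♭ — major 9th

F♭ A𝄫 C♭ E𝄫 G♭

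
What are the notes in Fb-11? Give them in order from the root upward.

Fb-11: minor eleventh on Fb.
Fb — root
Abb — minor 3rd
Cb — perfect 5th
Ebb — minor 7th
Gb — major 9th
Bbb — perfect 11th

Fb, Abb, Cb, Ebb, Gb, Bbb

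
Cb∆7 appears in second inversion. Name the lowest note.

Cb∆7 = C♭–E♭–G♭–B♭. Second inversion → fifth in the bass = G♭.

G♭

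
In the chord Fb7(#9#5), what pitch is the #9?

G

Root of Fb7(#9#5) = Fb. The 9th is an augmented 9th: Fb up an augmented 9th → G.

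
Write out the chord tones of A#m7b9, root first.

A#m7b9 is a minor seventh flat nine built on A♯.
A♯ — root
C♯ — minor 3rd
E♯ — perfect 5th
G♯ — minor 7th
B — minor 9th

A♯, C♯, E♯, G♯, B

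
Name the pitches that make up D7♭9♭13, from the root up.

D, F#, A, C, Eb, Bb

D7♭9♭13 is a dominant seventh flat nine flat thirteen built on D.
root → D
3rd (major 3rd) → F#
5th (perfect 5th) → A
7th (minor 7th) → C
9th (minor 9th) → Eb
13th (minor 13th) → Bb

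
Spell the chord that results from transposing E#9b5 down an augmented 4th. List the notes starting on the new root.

Transposed root: E# → B (augmented 4th down). So we spell B dominant ninth flat five:
root → B
3rd (major 3rd) → D#
5th (diminished 5th) → F
7th (minor 7th) → A
9th (major 9th) → C#

B – D# – F – A – C#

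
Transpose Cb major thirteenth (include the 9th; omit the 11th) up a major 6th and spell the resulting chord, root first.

A♭, C, E♭, G, B♭, F

Transposed root: C♭ → A♭ (major 6th up). So we spell A♭ major thirteenth:
- root: A♭
- major 3rd: C
- perfect 5th: E♭
- major 7th: G
- major 9th: B♭
- major 13th: F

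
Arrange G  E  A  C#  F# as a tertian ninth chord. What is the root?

F#

Stacking in thirds gives F# – A – C# – E – G, so F# is the root — F# minor seventh flat nine.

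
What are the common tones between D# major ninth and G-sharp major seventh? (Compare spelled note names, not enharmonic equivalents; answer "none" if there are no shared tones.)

D# major ninth: D-sharp F-double-sharp A-sharp C-double-sharp E-sharp
G-sharp major seventh: G-sharp B-sharp D-sharp F-double-sharp
Common to both → D-sharp, F-double-sharp.

D-sharp, F-double-sharp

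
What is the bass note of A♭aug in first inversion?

A♭aug in root position is Ab–C–E.
First inversion places the third in the bass, which is C.

C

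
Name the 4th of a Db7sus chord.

G♭

Root of Db7sus = D♭. The 4th is a perfect 4th: D♭ up a perfect 4th → G♭.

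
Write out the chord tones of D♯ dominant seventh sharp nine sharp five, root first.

D-sharp, F-double-sharp, A-double-sharp, C-sharp, E-double-sharp

D♯ dominant seventh sharp nine sharp five is a dominant seventh sharp nine sharp five built on D-sharp.
Root: D-sharp
Major 3rd (3rd): F-double-sharp
Augmented 5th (5th): A-double-sharp
Minor 7th (7th): C-sharp
Augmented 9th (9th): E-double-sharp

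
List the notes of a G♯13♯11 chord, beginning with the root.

G♯13♯11: dominant thirteenth sharp eleven on G#.
root → G#
3rd (major 3rd) → B#
5th (perfect 5th) → D#
7th (minor 7th) → F#
9th (major 9th) → A#
11th (augmented 11th) → C##
13th (major 13th) → E#

G# – B# – D# – F# – A# – C## – E#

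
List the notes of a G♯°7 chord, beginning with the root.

Root G#, quality diminished seventh:
root → G#
3rd (minor 3rd) → B
5th (diminished 5th) → D
7th (diminished 7th) → F

G#, B, D, F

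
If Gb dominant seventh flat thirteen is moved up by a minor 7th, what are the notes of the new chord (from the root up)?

Fb  Ab  Cb  Ebb  Dbb

Gb up a minor 7th → Fb. New chord: Fb dominant seventh flat thirteen.
Fb — root
Ab — major 3rd
Cb — perfect 5th
Ebb — minor 7th
Dbb — minor 13th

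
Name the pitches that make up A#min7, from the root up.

A# C# E# G#

A#min7: minor seventh on A#.
Root: A#
Minor 3rd (3rd): C#
Perfect 5th (5th): E#
Minor 7th (7th): G#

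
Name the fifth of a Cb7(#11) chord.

Cb7(#11) is built on Cb; its 5th is a perfect 5th above the root.
A fifth above C uses the letter G, and the perfect 5th above Cb is Gb.

Gb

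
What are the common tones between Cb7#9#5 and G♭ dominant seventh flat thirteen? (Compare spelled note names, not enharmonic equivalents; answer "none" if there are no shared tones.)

Cb7#9#5 = Cb, Eb, G, Bbb, D.
G♭ dominant seventh flat thirteen = Gb, Bb, Db, Fb, Ebb.
Shared: none.

none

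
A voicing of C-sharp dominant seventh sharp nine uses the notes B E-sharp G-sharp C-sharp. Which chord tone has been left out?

The full C-sharp dominant seventh sharp nine chord is C-sharp, E-sharp, G-sharp, B, D-double-sharp.
Comparing with the voicing, the augmented 9th (9th) — D-double-sharp — is absent.

D-double-sharp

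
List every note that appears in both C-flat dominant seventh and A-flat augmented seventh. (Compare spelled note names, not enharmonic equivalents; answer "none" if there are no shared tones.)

G-flat

C-flat dominant seventh = C-flat, E-flat, G-flat, B-double-flat.
A-flat augmented seventh = A-flat, C, E, G-flat.
Shared: G-flat.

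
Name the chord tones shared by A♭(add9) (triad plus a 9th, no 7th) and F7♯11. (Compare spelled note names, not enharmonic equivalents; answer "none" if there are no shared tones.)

A♭(add9) = Ab, C, Eb, Bb.
F7♯11 = F, A, C, Eb, B.
Shared: C, Eb.

C – Eb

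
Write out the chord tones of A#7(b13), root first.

Root A#, quality dominant seventh flat thirteen:
Root: A#
Major 3rd (3rd): C##
Perfect 5th (5th): E#
Minor 7th (7th): G#
Minor 13th (13th): F#

A#  C##  E#  G#  F#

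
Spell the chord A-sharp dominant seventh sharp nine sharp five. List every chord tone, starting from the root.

Root A#, quality dominant seventh sharp nine sharp five:
Root: A#
Major 3rd (3rd): C##
Augmented 5th (5th): E##
Minor 7th (7th): G#
Augmented 9th (9th): B##

A# – C## – E## – G# – B##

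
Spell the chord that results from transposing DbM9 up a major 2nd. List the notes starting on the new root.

Db up a major 2nd → Eb. New chord: Eb major ninth.
root → Eb
3rd (major 3rd) → G
5th (perfect 5th) → Bb
7th (major 7th) → D
9th (major 9th) → F

Eb – G – Bb – D – F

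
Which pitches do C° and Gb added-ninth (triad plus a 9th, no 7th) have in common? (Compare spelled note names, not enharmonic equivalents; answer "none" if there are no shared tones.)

Gb

C° = C, Eb, Gb.
Gb added-ninth = Gb, Bb, Db, Ab.
Shared: Gb.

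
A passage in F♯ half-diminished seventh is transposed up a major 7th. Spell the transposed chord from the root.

Transposed root: F-sharp → E-sharp (major 7th up). So we spell E-sharp half-diminished seventh:
root → E-sharp
3rd (minor 3rd) → G-sharp
5th (diminished 5th) → B
7th (minor 7th) → D-sharp

E-sharp, G-sharp, B, D-sharp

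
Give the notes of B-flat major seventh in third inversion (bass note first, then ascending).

In root position, B-flat major seventh is B-flat–D–F–A.
Third inversion puts the seventh (A) in the bass.

A  B-flat  D  F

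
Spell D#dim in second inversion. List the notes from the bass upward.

In root position, D#dim is D#–F#–A.
Second inversion puts the fifth (A) in the bass.

A D# F#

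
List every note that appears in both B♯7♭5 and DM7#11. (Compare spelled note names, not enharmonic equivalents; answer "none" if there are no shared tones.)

F#

B♯7♭5: B# D## F# A#
DM7#11: D F# A C# G#
Common to both → F#.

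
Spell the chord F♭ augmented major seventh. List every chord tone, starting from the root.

F♭ augmented major seventh: augmented major seventh on F-flat.
Root: F-flat
Major 3rd (3rd): A-flat
Augmented 5th (5th): C
Major 7th (7th): E-flat

F-flat  A-flat  C  E-flat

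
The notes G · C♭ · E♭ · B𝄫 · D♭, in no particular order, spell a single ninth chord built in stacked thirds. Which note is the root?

Stacking in thirds gives C♭ – E♭ – G – B𝄫 – D♭, so C♭ is the root — C♭ dominant ninth sharp five.

C♭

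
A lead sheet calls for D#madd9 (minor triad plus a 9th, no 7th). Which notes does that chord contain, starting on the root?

D#madd9 is a minor added-ninth built on D#.
root → D#
3rd (minor 3rd) → F#
5th (perfect 5th) → A#
9th (major 9th) → E#

D# – F# – A# – E#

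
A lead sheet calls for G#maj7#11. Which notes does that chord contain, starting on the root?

G#maj7#11: major seventh sharp eleven on G#.
G# — root
B# — major 3rd
D# — perfect 5th
F## — major 7th
C## — augmented 11th

G#, B#, D#, F##, C##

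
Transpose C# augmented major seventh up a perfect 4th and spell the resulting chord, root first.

F-sharp, A-sharp, C-double-sharp, E-sharp

A perfect 4th up from C-sharp is F-sharp, so the new chord is F-sharp augmented major seventh.
- root: F-sharp
- major 3rd: A-sharp
- augmented 5th: C-double-sharp
- major 7th: E-sharp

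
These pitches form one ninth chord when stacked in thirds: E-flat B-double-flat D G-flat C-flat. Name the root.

Arranged so that each adjacent pair is a third by letter name: C-flat – E-flat – G-flat – B-double-flat – D.
The bottom of that stack, C-flat, is the root (this is C-flat dominant seventh sharp nine).

C-flat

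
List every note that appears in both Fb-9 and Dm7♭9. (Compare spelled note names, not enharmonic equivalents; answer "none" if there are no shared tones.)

none

Fb-9 = Fb, Abb, Cb, Ebb, Gb.
Dm7♭9 = D, F, A, C, Eb.
Shared: none.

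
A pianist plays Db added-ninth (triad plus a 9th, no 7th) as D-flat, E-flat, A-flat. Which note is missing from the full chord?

F

Db added-ninth = D-flat, F, A-flat, E-flat. The voicing lacks the 3rd (major 3rd), F.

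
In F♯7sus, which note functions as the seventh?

E

Root of F♯7sus = F♯. The 7th is a minor 7th: F♯ up a minor 7th → E.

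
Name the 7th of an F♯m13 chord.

E

Root of F♯m13 = F#. The 7th is a minor 7th: F# up a minor 7th → E.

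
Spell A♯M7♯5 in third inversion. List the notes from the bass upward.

In root position, A♯M7♯5 is A#–C##–E##–G##.
Third inversion puts the seventh (G##) in the bass.

G## – A# – C## – E##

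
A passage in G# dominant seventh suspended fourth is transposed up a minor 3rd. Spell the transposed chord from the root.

B  E  F♯  A

G♯ up a minor 3rd → B. New chord: B dominant seventh suspended fourth.
root → B
4th (perfect 4th) → E
5th (perfect 5th) → F♯
7th (minor 7th) → A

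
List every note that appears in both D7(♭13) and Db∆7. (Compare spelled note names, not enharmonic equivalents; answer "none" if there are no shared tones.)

D7(♭13): D F# A C Bb
Db∆7: Db F Ab C
Common to both → C.

C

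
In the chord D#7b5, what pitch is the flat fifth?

A

Root of D#7b5 = D#. The 5th is a diminished 5th: D# up a diminished 5th → A.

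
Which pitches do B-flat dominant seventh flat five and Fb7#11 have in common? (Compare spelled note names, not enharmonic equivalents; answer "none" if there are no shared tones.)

Bb, Fb, Ab

B-flat dominant seventh flat five = Bb, D, Fb, Ab.
Fb7#11 = Fb, Ab, Cb, Ebb, Bb.
Shared: Bb, Fb, Ab.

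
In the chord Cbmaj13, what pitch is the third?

Eb

Cbmaj13 is built on Cb; its 3rd is a major 3rd above the root.
A third above C uses the letter E, and the major 3rd above Cb is Eb.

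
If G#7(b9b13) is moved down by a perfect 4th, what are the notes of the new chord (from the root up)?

Transposed root: G# → D# (perfect 4th down). So we spell D# dominant seventh flat nine flat thirteen:
- root: D#
- major 3rd: F##
- perfect 5th: A#
- minor 7th: C#
- minor 9th: E
- minor 13th: B

D#, F##, A#, C#, E, B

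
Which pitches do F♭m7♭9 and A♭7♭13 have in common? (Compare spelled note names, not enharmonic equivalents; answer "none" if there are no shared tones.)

F♭m7♭9: Fb Abb Cb Ebb Gbb
A♭7♭13: Ab C Eb Gb Fb
Common to both → Fb.

Fb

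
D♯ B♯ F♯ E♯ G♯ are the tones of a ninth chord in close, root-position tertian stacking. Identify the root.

E♯

Stacking in thirds gives E♯ – G♯ – B♯ – D♯ – F♯, so E♯ is the root — E♯ minor seventh flat nine.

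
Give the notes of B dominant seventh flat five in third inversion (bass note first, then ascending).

B dominant seventh flat five = B–D♯–F–A; third inversion → seventh (A) lowest.

A B D♯ F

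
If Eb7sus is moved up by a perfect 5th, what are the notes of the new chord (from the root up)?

Bb  Eb  F  Ab

Transposed root: Eb → Bb (perfect 5th up). So we spell Bb dominant seventh suspended fourth:
Root: Bb
Perfect 4th (4th): Eb
Perfect 5th (5th): F
Minor 7th (7th): Ab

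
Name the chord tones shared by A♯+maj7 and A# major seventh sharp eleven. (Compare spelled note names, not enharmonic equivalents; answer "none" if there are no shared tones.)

A♯+maj7: A# C## E## G##
A# major seventh sharp eleven: A# C## E# G## D##
Common to both → A#, C##, G##.

A#  C##  G##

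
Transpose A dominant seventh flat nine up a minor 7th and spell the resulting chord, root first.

G  B  D  F  A-flat

Transposed root: A → G (minor 7th up). So we spell G dominant seventh flat nine:
root → G
3rd (major 3rd) → B
5th (perfect 5th) → D
7th (minor 7th) → F
9th (minor 9th) → A-flat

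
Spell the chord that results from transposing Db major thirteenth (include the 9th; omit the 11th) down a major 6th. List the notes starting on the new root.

Transposed root: D-flat → F-flat (major 6th down). So we spell F-flat major thirteenth:
root → F-flat
3rd (major 3rd) → A-flat
5th (perfect 5th) → C-flat
7th (major 7th) → E-flat
9th (major 9th) → G-flat
13th (major 13th) → D-flat

F-flat – A-flat – C-flat – E-flat – G-flat – D-flat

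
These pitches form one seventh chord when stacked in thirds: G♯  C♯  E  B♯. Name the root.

C♯

Arranged so that each adjacent pair is a third by letter name: C♯ – E – G♯ – B♯.
The bottom of that stack, C♯, is the root (this is C♯ minor-major seventh).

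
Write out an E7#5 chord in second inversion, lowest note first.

In root position, E7#5 is E–G#–B#–D.
Second inversion puts the fifth (B#) in the bass.

B#, D, E, G#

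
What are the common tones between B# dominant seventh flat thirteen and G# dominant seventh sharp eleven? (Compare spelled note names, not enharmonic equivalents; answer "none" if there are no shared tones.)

B# dominant seventh flat thirteen = B-sharp, D-double-sharp, F-double-sharp, A-sharp, G-sharp.
G# dominant seventh sharp eleven = G-sharp, B-sharp, D-sharp, F-sharp, C-double-sharp.
Shared: B-sharp, G-sharp.

B-sharp, G-sharp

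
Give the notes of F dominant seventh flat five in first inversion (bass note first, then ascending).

A, C♭, E♭, F

In root position, F dominant seventh flat five is F–A–C♭–E♭.
First inversion puts the third (A) in the bass.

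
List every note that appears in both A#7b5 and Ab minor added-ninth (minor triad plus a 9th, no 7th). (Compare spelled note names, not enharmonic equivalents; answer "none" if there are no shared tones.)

A#7b5: A# C## E G#
Ab minor added-ninth: Ab Cb Eb Bb
Common to both → none.

none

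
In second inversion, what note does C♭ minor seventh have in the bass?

Gb

C♭ minor seventh = Cb–Ebb–Gb–Bbb. Second inversion → fifth in the bass = Gb.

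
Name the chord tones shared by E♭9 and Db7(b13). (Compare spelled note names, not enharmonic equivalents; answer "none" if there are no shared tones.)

D♭ – F

E♭9: E♭ G B♭ D♭ F
Db7(b13): D♭ F A♭ C♭ B𝄫
Common to both → D♭, F.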